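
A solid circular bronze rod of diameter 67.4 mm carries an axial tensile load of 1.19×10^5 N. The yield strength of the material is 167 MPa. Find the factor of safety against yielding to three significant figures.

A = πd²/4 = 3568 mm².
σ = F/A = 119000/3568 = 33.35 MPa.
n = 167/33.35 = 5.007.

n = 5.01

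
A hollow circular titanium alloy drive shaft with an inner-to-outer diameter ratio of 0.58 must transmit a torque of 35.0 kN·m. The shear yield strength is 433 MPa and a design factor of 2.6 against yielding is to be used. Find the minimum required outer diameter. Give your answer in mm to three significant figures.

d_o = 106 mm

τ_allow = 433/2.6 = 166.5 MPa.
For a hollow shaft τ = 16T/[πd_o³(1−k⁴)] with k = 0.58, so 1−k⁴ = 0.8868.
d_o³ = 16T/[π τ_allow (1−k⁴)] = 16×3.5000×10^7/(π×166.5×0.8868) = 1.207×10^6 mm³.
d_o = 106.5 mm.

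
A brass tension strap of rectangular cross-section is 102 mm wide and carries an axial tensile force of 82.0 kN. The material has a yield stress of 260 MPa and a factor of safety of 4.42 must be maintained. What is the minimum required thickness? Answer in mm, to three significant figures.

t = 13.7 mm

σ_allow = 260/4.42 = 58.82 MPa.
Required area A = F/σ_allow = 82000/58.82 = 1394 mm².
t = A/w = 1394/102 = 13.67 mm.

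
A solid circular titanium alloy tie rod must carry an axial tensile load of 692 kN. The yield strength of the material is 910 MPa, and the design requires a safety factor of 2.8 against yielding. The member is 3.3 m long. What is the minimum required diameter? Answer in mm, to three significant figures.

d = 52.1 mm

Allowable stress σ_allow = 910/2.8 = 325.0 MPa.
Required area A = F/σ_allow = 692000/325.0 = 2129 mm².
A = πd²/4 → d = √(4A/π) = 52.07 mm.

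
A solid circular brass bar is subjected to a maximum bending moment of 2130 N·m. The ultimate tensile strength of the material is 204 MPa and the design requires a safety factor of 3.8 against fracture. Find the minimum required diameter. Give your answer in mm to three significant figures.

d = 73.9 mm

σ_allow = 204/3.8 = 53.68 MPa.
For a solid circular section σ = 32M/(πd³), so d³ = 32M/(π σ_allow) = 32×2130000/(π×53.68) = 404100 mm³.
d = 73.93 mm.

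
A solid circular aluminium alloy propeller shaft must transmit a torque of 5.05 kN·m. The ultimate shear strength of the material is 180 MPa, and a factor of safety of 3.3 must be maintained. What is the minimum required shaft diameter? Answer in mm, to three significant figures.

d = 77.8 mm

Allowable shear stress τ_allow = 180/3.3 = 54.55 MPa.
For a solid shaft τ = 16T/(πd³), so d³ = 16T/(π τ_allow) = 16×5050000/(π×54.55) = 471500 mm³.
d = (471500)^(1/3) = 77.83 mm.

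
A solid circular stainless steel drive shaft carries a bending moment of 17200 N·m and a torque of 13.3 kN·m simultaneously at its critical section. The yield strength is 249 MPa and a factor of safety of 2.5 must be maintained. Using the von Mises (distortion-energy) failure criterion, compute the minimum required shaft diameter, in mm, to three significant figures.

σ_allow = σ_y/n = 249/2.5 = 99.60 MPa.
For a solid shaft σ_b = 32M/(πd³) and τ = 16T/(πd³), so the von Mises stress is σ' = (16/πd³)·√(4M²+3T²).
√(4M²+3T²) = √(4×(1.720×10^7)² + 3×(1.330×10^7)²) = 4.140×10^7 N·mm.
d³ = 16×4.140×10^7/(π×99.60) = 2.117×10^6 mm³.
d = 128.4 mm.

d = 128 mm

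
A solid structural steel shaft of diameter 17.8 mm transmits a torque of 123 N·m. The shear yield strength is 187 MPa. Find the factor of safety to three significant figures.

τ = 16T/(πd³) = 16×123000/(π×17.8³) = 111.1 MPa.
n = τ_limit/τ = 187/111.1 = 1.684.

n = 1.68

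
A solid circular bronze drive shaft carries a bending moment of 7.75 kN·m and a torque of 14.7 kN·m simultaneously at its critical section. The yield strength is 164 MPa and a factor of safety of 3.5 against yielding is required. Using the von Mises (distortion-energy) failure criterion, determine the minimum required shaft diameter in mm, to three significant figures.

d = 148 mm

σ_allow = σ_y/n = 164/3.5 = 46.86 MPa.
For a solid shaft σ_b = 32M/(πd³) and τ = 16T/(πd³), so the von Mises stress is σ' = (16/πd³)·√(4M²+3T²).
√(4M²+3T²) = √(4×(7.750×10^6)² + 3×(1.470×10^7)²) = 2.981×10^7 N·mm.
d³ = 16×2.981×10^7/(π×46.86) = 3.240×10^6 mm³.
d = 148.0 mm.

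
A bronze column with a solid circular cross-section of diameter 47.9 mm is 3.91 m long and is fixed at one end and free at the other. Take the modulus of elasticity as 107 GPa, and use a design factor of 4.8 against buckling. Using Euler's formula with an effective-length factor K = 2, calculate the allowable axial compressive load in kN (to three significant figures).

I = πd⁴/64 = π×47.9⁴/64 = 258400 mm⁴.
Effective length L_e = KL = 2×3.91 m = 7820 mm.
Euler critical load P_cr = π²EI/L_e² = π²×107000×258400/7820² = 4463 N.
P_allow = P_cr/n = 4463/4.8 = 929.7 N.

P_allow = 0.930 kN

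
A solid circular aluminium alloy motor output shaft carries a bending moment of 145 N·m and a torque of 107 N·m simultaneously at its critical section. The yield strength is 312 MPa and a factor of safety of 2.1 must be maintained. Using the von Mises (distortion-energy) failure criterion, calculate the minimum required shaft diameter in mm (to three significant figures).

σ_allow = σ_y/n = 312/2.1 = 148.6 MPa.
For a solid shaft σ_b = 32M/(πd³) and τ = 16T/(πd³), so the von Mises stress is σ' = (16/πd³)·√(4M²+3T²).
√(4M²+3T²) = √(4×(145000)² + 3×(107000)²) = 344200 N·mm.
d³ = 16×344200/(π×148.6) = 11800 mm³.
d = 22.76 mm.

d = 22.8 mm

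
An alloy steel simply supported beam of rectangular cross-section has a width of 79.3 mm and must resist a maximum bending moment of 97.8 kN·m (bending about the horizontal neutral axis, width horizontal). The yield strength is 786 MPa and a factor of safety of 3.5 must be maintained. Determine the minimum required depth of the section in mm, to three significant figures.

h = 182 mm

σ_allow = 786/3.5 = 224.6 MPa.
For a rectangular section σ = 6M/(bh²), so h² = 6M/(b σ_allow) = 6×9.7800×10^7/(79.3×224.6) = 32950 mm².
h = 181.5 mm.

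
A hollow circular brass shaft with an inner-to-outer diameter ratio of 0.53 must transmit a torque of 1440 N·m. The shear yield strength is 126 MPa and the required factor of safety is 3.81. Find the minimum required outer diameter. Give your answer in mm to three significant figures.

τ_allow = 126/3.81 = 33.07 MPa.
For a hollow shaft τ = 16T/[πd_o³(1−k⁴)] with k = 0.53, so 1−k⁴ = 0.9211.
d_o³ = 16T/[π τ_allow (1−k⁴)] = 16×1440000/(π×33.07×0.9211) = 240800 mm³.
d_o = 62.21 mm.

d_o = 62.2 mm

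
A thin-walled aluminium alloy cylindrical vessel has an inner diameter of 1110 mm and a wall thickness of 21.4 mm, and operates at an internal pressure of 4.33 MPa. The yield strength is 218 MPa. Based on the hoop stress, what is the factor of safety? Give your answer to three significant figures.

n = 1.94

σ_h = pD/(2t) = 4.33×1110/(2×21.4) = 112.3 MPa.
n = 218/112.3 = 1.941.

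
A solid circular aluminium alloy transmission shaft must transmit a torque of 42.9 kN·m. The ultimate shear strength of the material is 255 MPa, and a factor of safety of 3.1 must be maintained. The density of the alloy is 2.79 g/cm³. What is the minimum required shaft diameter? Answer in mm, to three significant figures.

Allowable shear stress τ_allow = 255/3.1 = 82.26 MPa.
For a solid shaft τ = 16T/(πd³), so d³ = 16T/(π τ_allow) = 16×4.2900×10^7/(π×82.26) = 2.656×10^6 mm³.
d = (2.656×10^6)^(1/3) = 138.5 mm.

d = 138 mm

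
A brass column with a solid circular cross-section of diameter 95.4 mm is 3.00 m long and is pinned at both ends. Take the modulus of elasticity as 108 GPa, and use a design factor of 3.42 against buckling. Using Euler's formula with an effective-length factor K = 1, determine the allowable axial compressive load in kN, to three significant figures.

P_allow = 141 kN

I = πd⁴/64 = π×95.4⁴/64 = 4.066×10^6 mm⁴.
Effective length L_e = KL = 1×3.00 m = 3000 mm.
Euler critical load P_cr = π²EI/L_e² = π²×108000×4.066×10^6/3000² = 481600 N.
P_allow = P_cr/n = 481600/3.42 = 140800 N.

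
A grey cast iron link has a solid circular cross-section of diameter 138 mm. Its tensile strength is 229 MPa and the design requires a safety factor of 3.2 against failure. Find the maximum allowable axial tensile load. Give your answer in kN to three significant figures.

F_allow = 1070 kN

σ_allow = 229/3.2 = 71.56 MPa.
A = πd²/4 = π×138²/4 = 14960 mm².
F_allow = σ_allow × A = 71.56×14960 = 1.070×10^6 N.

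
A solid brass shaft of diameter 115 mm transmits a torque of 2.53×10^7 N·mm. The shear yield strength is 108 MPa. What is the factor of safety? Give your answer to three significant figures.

τ = 16T/(πd³) = 16×2.5300×10^7/(π×115³) = 84.72 MPa.
n = τ_limit/τ = 108/84.72 = 1.275.

n = 1.27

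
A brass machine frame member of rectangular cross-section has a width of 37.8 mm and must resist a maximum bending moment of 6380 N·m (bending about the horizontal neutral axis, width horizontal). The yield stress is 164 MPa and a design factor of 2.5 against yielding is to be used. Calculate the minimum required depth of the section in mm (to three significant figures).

h = 124 mm

σ_allow = 164/2.5 = 65.60 MPa.
For a rectangular section σ = 6M/(bh²), so h² = 6M/(b σ_allow) = 6×6380000/(37.8×65.60) = 15440 mm².
h = 124.2 mm.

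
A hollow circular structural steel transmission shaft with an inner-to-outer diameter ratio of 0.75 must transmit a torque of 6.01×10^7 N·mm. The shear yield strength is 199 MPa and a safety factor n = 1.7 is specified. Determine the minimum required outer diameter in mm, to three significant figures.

d_o = 156 mm

τ_allow = 199/1.7 = 117.1 MPa.
For a hollow shaft τ = 16T/[πd_o³(1−k⁴)] with k = 0.75, so 1−k⁴ = 0.6836.
d_o³ = 16T/[π τ_allow (1−k⁴)] = 16×6.0100×10^7/(π×117.1×0.6836) = 3.825×10^6 mm³.
d_o = 156.4 mm.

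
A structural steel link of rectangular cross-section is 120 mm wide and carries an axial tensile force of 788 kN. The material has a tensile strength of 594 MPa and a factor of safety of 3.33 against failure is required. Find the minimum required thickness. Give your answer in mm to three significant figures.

σ_allow = 594/3.33 = 178.4 MPa.
Required area A = F/σ_allow = 788000/178.4 = 4418 mm².
t = A/w = 4418/120 = 36.81 mm.

t = 36.8 mm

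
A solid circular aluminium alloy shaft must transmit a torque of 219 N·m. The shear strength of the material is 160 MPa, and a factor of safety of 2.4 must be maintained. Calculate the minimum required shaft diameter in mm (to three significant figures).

Allowable shear stress τ_allow = 160/2.4 = 66.67 MPa.
For a solid shaft τ = 16T/(πd³), so d³ = 16T/(π τ_allow) = 16×219000/(π×66.67) = 16730 mm³.
d = (16730)^(1/3) = 25.58 mm.

d = 25.6 mm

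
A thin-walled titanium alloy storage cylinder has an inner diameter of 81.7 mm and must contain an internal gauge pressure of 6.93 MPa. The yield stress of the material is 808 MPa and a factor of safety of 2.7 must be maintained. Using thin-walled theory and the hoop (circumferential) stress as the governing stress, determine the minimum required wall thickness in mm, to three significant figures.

σ_allow = 808/2.7 = 299.3 MPa.
Hoop stress σ_h = pD/(2t), so t = pD/(2σ_allow) = 6.93×81.7/(2×299.3) = 0.9460 mm.

t = 0.946 mm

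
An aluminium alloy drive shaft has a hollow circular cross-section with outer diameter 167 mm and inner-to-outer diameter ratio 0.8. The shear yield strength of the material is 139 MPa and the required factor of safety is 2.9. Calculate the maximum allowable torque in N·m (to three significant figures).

T_allow = 25900 N·m

τ_allow = 139/2.9 = 47.93 MPa.
For a hollow shaft T_allow = τ_allow·πd_o³(1−k⁴)/16 with 1−k⁴ = 0.5904, so πd_o³(1−k⁴)/16 = 539900 mm³.
T_allow = 47.93×539900 = 2.588×10^7 N·mm = 25880 N·m.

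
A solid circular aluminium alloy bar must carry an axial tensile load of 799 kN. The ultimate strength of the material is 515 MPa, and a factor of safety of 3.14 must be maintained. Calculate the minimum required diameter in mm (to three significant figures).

d = 78.8 mm

Allowable stress σ_allow = 515/3.14 = 164.0 MPa.
Required area A = F/σ_allow = 799000/164.0 = 4872 mm².
A = πd²/4 → d = √(4A/π) = 78.76 mm.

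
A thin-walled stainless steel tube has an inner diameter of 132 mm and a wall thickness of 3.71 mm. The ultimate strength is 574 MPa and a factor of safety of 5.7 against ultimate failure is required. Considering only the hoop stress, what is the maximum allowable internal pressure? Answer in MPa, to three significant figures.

σ_allow = 574/5.7 = 100.7 MPa.
σ_h = pD/(2t) → p_allow = 2σ_allow t/D = 2×100.7×3.71/132 = 5.661 MPa.

p_allow = 5.66 MPa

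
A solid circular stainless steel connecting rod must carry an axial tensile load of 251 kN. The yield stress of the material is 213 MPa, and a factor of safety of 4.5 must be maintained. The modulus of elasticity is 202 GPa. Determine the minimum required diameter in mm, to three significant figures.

Allowable stress σ_allow = 213/4.5 = 47.33 MPa.
Required area A = F/σ_allow = 251000/47.33 = 5303 mm².
A = πd²/4 → d = √(4A/π) = 82.17 mm.

d = 82.2 mm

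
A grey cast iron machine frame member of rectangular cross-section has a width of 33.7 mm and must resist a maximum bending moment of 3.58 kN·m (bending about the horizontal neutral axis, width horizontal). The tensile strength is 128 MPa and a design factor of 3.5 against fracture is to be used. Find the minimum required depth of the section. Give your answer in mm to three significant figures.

h = 132 mm

σ_allow = 128/3.5 = 36.57 MPa.
For a rectangular section σ = 6M/(bh²), so h² = 6M/(b σ_allow) = 6×3580000/(33.7×36.57) = 17430 mm².
h = 132.0 mm.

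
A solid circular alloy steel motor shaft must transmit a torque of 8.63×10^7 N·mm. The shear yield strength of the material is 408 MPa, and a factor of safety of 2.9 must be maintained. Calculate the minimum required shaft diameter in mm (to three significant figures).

Allowable shear stress τ_allow = 408/2.9 = 140.7 MPa.
For a solid shaft τ = 16T/(πd³), so d³ = 16T/(π τ_allow) = 16×8.6300×10^7/(π×140.7) = 3.124×10^6 mm³.
d = (3.124×10^6)^(1/3) = 146.2 mm.

d = 146 mm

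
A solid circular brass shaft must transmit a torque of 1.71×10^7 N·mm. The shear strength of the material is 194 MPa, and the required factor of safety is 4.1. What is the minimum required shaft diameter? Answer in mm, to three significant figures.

d = 123 mm

Allowable shear stress τ_allow = 194/4.1 = 47.32 MPa.
For a solid shaft τ = 16T/(πd³), so d³ = 16T/(π τ_allow) = 16×1.7100×10^7/(π×47.32) = 1.841×10^6 mm³.
d = (1.841×10^6)^(1/3) = 122.6 mm.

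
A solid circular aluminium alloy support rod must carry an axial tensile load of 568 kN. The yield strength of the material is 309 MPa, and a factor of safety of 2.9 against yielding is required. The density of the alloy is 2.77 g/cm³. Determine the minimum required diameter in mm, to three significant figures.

Allowable stress σ_allow = 309/2.9 = 106.6 MPa.
Required area A = F/σ_allow = 568000/106.6 = 5331 mm².
A = πd²/4 → d = √(4A/π) = 82.39 mm.

d = 82.4 mm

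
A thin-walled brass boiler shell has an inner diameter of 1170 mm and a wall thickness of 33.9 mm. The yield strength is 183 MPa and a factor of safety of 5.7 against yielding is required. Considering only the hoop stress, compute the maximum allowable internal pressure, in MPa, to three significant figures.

p_allow = 1.86 MPa

σ_allow = 183/5.7 = 32.11 MPa.
σ_h = pD/(2t) → p_allow = 2σ_allow t/D = 2×32.11×33.9/1170 = 1.860 MPa.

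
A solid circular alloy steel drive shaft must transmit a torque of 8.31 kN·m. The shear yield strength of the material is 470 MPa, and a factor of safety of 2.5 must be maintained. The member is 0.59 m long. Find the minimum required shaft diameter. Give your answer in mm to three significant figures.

d = 60.8 mm

Allowable shear stress τ_allow = 470/2.5 = 188.0 MPa.
For a solid shaft τ = 16T/(πd³), so d³ = 16T/(π τ_allow) = 16×8310000/(π×188.0) = 225100 mm³.
d = (225100)^(1/3) = 60.83 mm.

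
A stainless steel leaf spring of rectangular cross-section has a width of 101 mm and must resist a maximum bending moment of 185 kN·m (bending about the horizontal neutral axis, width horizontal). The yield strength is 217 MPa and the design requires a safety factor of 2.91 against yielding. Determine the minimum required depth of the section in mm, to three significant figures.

h = 384 mm

σ_allow = 217/2.91 = 74.57 MPa.
For a rectangular section σ = 6M/(bh²), so h² = 6M/(b σ_allow) = 6×1.8500×10^8/(101×74.57) = 147400 mm².
h = 383.9 mm.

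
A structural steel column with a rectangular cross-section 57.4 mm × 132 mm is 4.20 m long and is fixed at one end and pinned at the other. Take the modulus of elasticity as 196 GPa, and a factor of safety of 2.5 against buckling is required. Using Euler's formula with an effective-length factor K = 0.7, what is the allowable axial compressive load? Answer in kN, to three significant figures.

Buckling occurs about the weak axis: I_min = h·b³/12 = 132×57.4³/12 = 2.080×10^6 mm⁴ (b = 57.4 mm is the smaller dimension).
Effective length L_e = KL = 0.7×4.20 m = 2940 mm.
Euler critical load P_cr = π²EI/L_e² = π²×196000×2.080×10^6/2940² = 465600 N.
P_allow = P_cr/n = 465600/2.5 = 186200 N.

P_allow = 186 kN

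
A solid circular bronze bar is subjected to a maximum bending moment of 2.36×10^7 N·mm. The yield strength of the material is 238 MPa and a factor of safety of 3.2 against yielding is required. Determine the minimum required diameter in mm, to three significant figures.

σ_allow = 238/3.2 = 74.38 MPa.
For a solid circular section σ = 32M/(πd³), so d³ = 32M/(π σ_allow) = 32×2.3600×10^7/(π×74.38) = 3.232×10^6 mm³.
d = 147.9 mm.

d = 148 mm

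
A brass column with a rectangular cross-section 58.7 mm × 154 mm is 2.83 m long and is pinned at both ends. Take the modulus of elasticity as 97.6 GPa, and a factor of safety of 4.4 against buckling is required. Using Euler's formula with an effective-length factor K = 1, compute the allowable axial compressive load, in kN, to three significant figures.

P_allow = 71.0 kN

Buckling occurs about the weak axis: I_min = h·b³/12 = 154×58.7³/12 = 2.596×10^6 mm⁴ (b = 58.7 mm is the smaller dimension).
Effective length L_e = KL = 1×2.83 m = 2830 mm.
Euler critical load P_cr = π²EI/L_e² = π²×97600×2.596×10^6/2830² = 312200 N.
P_allow = P_cr/n = 312200/4.4 = 70950 N.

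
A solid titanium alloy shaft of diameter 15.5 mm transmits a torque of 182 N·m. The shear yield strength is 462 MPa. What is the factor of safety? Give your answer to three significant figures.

n = 1.86

τ = 16T/(πd³) = 16×182000/(π×15.5³) = 248.9 MPa.
n = τ_limit/τ = 462/248.9 = 1.856.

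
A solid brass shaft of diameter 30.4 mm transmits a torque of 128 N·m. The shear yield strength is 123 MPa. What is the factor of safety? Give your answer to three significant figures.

n = 5.30

τ = 16T/(πd³) = 16×128000/(π×30.4³) = 23.20 MPa.
n = τ_limit/τ = 123/23.20 = 5.301.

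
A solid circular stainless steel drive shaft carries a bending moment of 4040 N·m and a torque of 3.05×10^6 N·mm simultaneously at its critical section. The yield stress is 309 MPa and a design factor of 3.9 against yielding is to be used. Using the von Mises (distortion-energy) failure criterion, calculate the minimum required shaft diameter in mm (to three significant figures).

d = 85.3 mm

σ_allow = σ_y/n = 309/3.9 = 79.23 MPa.
For a solid shaft σ_b = 32M/(πd³) and τ = 16T/(πd³), so the von Mises stress is σ' = (16/πd³)·√(4M²+3T²).
√(4M²+3T²) = √(4×(4.040×10^6)² + 3×(3.050×10^6)²) = 9.654×10^6 N·mm.
d³ = 16×9.654×10^6/(π×79.23) = 620500 mm³.
d = 85.29 mm.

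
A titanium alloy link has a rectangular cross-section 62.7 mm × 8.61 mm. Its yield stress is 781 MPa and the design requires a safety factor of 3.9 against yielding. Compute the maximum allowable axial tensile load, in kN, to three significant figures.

F_allow = 108 kN

σ_allow = 781/3.9 = 200.3 MPa.
A = 62.7×8.61 = 539.8 mm².
F_allow = σ_allow × A = 200.3×539.8 = 108100 N.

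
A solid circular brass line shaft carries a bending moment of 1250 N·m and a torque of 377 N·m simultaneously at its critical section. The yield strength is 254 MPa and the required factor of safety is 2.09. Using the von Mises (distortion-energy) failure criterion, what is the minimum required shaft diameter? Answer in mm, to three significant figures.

d = 47.7 mm

σ_allow = σ_y/n = 254/2.09 = 121.5 MPa.
For a solid shaft σ_b = 32M/(πd³) and τ = 16T/(πd³), so the von Mises stress is σ' = (16/πd³)·√(4M²+3T²).
√(4M²+3T²) = √(4×(1.250×10^6)² + 3×(377000)²) = 2.584×10^6 N·mm.
d³ = 16×2.584×10^6/(π×121.5) = 108300 mm³.
d = 47.66 mm.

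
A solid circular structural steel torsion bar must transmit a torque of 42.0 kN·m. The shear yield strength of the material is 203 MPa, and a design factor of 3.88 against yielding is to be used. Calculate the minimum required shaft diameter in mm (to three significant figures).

d = 160 mm

Allowable shear stress τ_allow = 203/3.88 = 52.32 MPa.
For a solid shaft τ = 16T/(πd³), so d³ = 16T/(π τ_allow) = 16×4.2000×10^7/(π×52.32) = 4.088×10^6 mm³.
d = (4.088×10^6)^(1/3) = 159.9 mm.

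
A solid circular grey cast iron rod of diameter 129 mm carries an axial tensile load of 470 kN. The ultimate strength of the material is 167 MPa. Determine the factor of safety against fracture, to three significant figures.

n = 4.64

A = πd²/4 = 13070 mm².
σ = F/A = 470000/13070 = 35.96 MPa.
n = 167/35.96 = 4.644.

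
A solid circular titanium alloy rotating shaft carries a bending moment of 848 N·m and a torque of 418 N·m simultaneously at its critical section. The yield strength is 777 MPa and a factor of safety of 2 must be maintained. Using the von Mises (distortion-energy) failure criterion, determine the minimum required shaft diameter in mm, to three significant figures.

d = 28.9 mm

σ_allow = σ_y/n = 777/2 = 388.5 MPa.
For a solid shaft σ_b = 32M/(πd³) and τ = 16T/(πd³), so the von Mises stress is σ' = (16/πd³)·√(4M²+3T²).
√(4M²+3T²) = √(4×(848000)² + 3×(418000)²) = 1.844×10^6 N·mm.
d³ = 16×1.844×10^6/(π×388.5) = 24170 mm³.
d = 28.91 mm.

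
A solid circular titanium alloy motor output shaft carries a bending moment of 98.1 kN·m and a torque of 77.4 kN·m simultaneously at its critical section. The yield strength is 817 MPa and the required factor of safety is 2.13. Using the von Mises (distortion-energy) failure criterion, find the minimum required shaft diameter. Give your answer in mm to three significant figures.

σ_allow = σ_y/n = 817/2.13 = 383.6 MPa.
For a solid shaft σ_b = 32M/(πd³) and τ = 16T/(πd³), so the von Mises stress is σ' = (16/πd³)·√(4M²+3T²).
√(4M²+3T²) = √(4×(9.810×10^7)² + 3×(7.740×10^7)²) = 2.376×10^8 N·mm.
d³ = 16×2.376×10^8/(π×383.6) = 3.155×10^6 mm³.
d = 146.7 mm.

d = 147 mm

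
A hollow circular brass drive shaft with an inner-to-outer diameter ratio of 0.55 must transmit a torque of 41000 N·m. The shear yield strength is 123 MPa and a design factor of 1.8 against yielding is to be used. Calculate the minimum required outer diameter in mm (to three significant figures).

d_o = 150 mm

τ_allow = 123/1.8 = 68.33 MPa.
For a hollow shaft τ = 16T/[πd_o³(1−k⁴)] with k = 0.55, so 1−k⁴ = 0.9085.
d_o³ = 16T/[π τ_allow (1−k⁴)] = 16×4.1000×10^7/(π×68.33×0.9085) = 3.364×10^6 mm³.
d_o = 149.8 mm.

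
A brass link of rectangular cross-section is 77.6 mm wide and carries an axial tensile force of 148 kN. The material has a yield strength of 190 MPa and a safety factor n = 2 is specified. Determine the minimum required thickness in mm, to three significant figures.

t = 20.1 mm

σ_allow = 190/2 = 95.00 MPa.
Required area A = F/σ_allow = 148000/95.00 = 1558 mm².
t = A/w = 1558/77.6 = 20.08 mm.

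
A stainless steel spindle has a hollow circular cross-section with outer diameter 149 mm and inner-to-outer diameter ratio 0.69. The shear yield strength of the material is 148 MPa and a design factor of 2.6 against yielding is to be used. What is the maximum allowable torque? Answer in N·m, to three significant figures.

T_allow = 28600 N·m

τ_allow = 148/2.6 = 56.92 MPa.
For a hollow shaft T_allow = τ_allow·πd_o³(1−k⁴)/16 with 1−k⁴ = 0.7733, so πd_o³(1−k⁴)/16 = 502300 mm³.
T_allow = 56.92×502300 = 2.859×10^7 N·mm = 28590 N·m.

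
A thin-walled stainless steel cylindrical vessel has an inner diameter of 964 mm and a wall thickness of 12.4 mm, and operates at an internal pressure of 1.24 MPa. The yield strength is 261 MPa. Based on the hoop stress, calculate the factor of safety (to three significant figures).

σ_h = pD/(2t) = 1.24×964/(2×12.4) = 48.20 MPa.
n = 261/48.20 = 5.415.

n = 5.41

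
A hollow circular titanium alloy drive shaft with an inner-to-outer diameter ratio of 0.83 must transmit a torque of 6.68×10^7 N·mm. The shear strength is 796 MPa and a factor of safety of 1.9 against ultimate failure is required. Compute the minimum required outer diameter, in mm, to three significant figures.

d_o = 116 mm

τ_allow = 796/1.9 = 418.9 MPa.
For a hollow shaft τ = 16T/[πd_o³(1−k⁴)] with k = 0.83, so 1−k⁴ = 0.5254.
d_o³ = 16T/[π τ_allow (1−k⁴)] = 16×6.6800×10^7/(π×418.9×0.5254) = 1.546×10^6 mm³.
d_o = 115.6 mm.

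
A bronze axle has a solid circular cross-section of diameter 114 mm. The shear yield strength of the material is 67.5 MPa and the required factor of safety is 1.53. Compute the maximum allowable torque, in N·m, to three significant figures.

τ_allow = 67.5/1.53 = 44.12 MPa.
For a solid shaft T_allow = τ_allow·πd³/16; πd³/16 = π×114³/16 = 290900 mm³.
T_allow = 44.12×290900 = 1.283×10^7 N·mm = 12830 N·m.

T_allow = 12800 N·m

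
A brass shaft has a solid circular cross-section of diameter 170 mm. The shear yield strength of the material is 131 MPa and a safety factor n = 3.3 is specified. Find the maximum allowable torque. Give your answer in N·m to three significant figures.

T_allow = 38300 N·m

τ_allow = 131/3.3 = 39.70 MPa.
For a solid shaft T_allow = τ_allow·πd³/16; πd³/16 = π×170³/16 = 964700 mm³.
T_allow = 39.70×964700 = 3.829×10^7 N·mm = 38290 N·m.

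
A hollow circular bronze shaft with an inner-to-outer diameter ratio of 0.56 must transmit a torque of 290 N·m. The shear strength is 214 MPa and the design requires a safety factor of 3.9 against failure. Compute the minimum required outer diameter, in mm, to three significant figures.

d_o = 31.0 mm

τ_allow = 214/3.9 = 54.87 MPa.
For a hollow shaft τ = 16T/[πd_o³(1−k⁴)] with k = 0.56, so 1−k⁴ = 0.9017.
d_o³ = 16T/[π τ_allow (1−k⁴)] = 16×290000/(π×54.87×0.9017) = 29850 mm³.
d_o = 31.02 mm.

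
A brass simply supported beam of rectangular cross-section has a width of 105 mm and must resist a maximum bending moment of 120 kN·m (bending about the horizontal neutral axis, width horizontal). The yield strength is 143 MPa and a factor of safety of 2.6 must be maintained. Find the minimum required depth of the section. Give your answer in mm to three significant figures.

h = 353 mm

σ_allow = 143/2.6 = 55.00 MPa.
For a rectangular section σ = 6M/(bh²), so h² = 6M/(b σ_allow) = 6×1.2000×10^8/(105×55.00) = 124700 mm².
h = 353.1 mm.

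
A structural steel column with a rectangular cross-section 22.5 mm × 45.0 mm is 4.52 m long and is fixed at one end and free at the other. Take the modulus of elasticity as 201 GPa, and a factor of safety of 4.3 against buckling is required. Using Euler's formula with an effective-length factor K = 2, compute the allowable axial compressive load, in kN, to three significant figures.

P_allow = 0.241 kN

Buckling occurs about the weak axis: I_min = h·b³/12 = 45.0×22.5³/12 = 42710 mm⁴ (b = 22.5 mm is the smaller dimension).
Effective length L_e = KL = 2×4.52 m = 9040 mm.
Euler critical load P_cr = π²EI/L_e² = π²×201000×42710/9040² = 1037 N.
P_allow = P_cr/n = 1037/4.3 = 241.1 N.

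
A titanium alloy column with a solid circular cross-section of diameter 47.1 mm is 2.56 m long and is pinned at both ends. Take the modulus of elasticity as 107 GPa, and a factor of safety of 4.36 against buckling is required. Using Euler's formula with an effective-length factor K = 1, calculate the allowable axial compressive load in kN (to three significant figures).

I = πd⁴/64 = π×47.1⁴/64 = 241600 mm⁴.
Effective length L_e = KL = 1×2.56 m = 2560 mm.
Euler critical load P_cr = π²EI/L_e² = π²×107000×241600/2560² = 38930 N.
P_allow = P_cr/n = 38930/4.36 = 8928 N.

P_allow = 8.93 kN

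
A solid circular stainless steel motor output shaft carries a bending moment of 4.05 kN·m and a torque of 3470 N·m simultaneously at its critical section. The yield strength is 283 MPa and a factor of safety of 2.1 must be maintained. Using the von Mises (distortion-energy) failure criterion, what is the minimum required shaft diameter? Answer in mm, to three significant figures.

d = 72.5 mm

σ_allow = σ_y/n = 283/2.1 = 134.8 MPa.
For a solid shaft σ_b = 32M/(πd³) and τ = 16T/(πd³), so the von Mises stress is σ' = (16/πd³)·√(4M²+3T²).
√(4M²+3T²) = √(4×(4.050×10^6)² + 3×(3.470×10^6)²) = 1.009×10^7 N·mm.
d³ = 16×1.009×10^7/(π×134.8) = 381200 mm³.
d = 72.51 mm.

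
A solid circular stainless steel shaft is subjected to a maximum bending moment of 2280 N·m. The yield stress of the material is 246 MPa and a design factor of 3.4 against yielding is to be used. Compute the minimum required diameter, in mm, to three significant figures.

d = 68.5 mm

σ_allow = 246/3.4 = 72.35 MPa.
For a solid circular section σ = 32M/(πd³), so d³ = 32M/(π σ_allow) = 32×2280000/(π×72.35) = 321000 mm³.
d = 68.47 mm.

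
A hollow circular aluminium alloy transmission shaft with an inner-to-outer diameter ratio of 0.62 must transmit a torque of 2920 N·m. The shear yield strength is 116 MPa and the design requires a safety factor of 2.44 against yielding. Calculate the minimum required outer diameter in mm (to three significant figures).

τ_allow = 116/2.44 = 47.54 MPa.
For a hollow shaft τ = 16T/[πd_o³(1−k⁴)] with k = 0.62, so 1−k⁴ = 0.8522.
d_o³ = 16T/[π τ_allow (1−k⁴)] = 16×2920000/(π×47.54×0.8522) = 367000 mm³.
d_o = 71.60 mm.

d_o = 71.6 mm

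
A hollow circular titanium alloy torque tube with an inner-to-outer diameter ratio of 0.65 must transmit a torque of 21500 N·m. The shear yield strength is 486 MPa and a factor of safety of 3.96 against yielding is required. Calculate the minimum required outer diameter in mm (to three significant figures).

τ_allow = 486/3.96 = 122.7 MPa.
For a hollow shaft τ = 16T/[πd_o³(1−k⁴)] with k = 0.65, so 1−k⁴ = 0.8215.
d_o³ = 16T/[π τ_allow (1−k⁴)] = 16×2.1500×10^7/(π×122.7×0.8215) = 1.086×10^6 mm³.
d_o = 102.8 mm.

d_o = 103 mm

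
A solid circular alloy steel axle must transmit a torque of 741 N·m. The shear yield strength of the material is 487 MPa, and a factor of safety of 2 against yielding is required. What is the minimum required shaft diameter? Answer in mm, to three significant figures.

Allowable shear stress τ_allow = 487/2 = 243.5 MPa.
For a solid shaft τ = 16T/(πd³), so d³ = 16T/(π τ_allow) = 16×741000/(π×243.5) = 15500 mm³.
d = (15500)^(1/3) = 24.93 mm.

d = 24.9 mm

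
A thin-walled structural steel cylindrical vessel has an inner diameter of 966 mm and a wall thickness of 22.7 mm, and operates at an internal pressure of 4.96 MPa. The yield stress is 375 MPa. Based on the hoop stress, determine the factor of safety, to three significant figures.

σ_h = pD/(2t) = 4.96×966/(2×22.7) = 105.5 MPa.
n = 375/105.5 = 3.553.

n = 3.55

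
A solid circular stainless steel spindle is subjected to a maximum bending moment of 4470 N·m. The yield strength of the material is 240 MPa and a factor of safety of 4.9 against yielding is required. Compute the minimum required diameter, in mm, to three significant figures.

σ_allow = 240/4.9 = 48.98 MPa.
For a solid circular section σ = 32M/(πd³), so d³ = 32M/(π σ_allow) = 32×4470000/(π×48.98) = 929600 mm³.
d = 97.60 mm.

d = 97.6 mm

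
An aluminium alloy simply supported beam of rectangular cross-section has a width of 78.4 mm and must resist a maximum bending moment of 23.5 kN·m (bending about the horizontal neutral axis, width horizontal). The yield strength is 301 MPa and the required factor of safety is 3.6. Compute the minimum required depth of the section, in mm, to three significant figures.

h = 147 mm

σ_allow = 301/3.6 = 83.61 MPa.
For a rectangular section σ = 6M/(bh²), so h² = 6M/(b σ_allow) = 6×2.3500×10^7/(78.4×83.61) = 21510 mm².
h = 146.7 mm.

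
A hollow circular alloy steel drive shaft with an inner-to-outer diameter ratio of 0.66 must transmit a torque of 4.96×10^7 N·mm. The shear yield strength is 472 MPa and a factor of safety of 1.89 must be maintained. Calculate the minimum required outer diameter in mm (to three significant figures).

τ_allow = 472/1.89 = 249.7 MPa.
For a hollow shaft τ = 16T/[πd_o³(1−k⁴)] with k = 0.66, so 1−k⁴ = 0.8103.
d_o³ = 16T/[π τ_allow (1−k⁴)] = 16×4.9600×10^7/(π×249.7×0.8103) = 1.248×10^6 mm³.
d_o = 107.7 mm.

d_o = 108 mm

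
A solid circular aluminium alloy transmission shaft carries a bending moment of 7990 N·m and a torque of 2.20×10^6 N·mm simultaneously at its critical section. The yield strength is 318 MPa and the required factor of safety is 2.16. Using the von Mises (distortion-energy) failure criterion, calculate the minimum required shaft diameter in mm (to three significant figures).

σ_allow = σ_y/n = 318/2.16 = 147.2 MPa.
For a solid shaft σ_b = 32M/(πd³) and τ = 16T/(πd³), so the von Mises stress is σ' = (16/πd³)·√(4M²+3T²).
√(4M²+3T²) = √(4×(7.990×10^6)² + 3×(2.200×10^6)²) = 1.643×10^7 N·mm.
d³ = 16×1.643×10^7/(π×147.2) = 568300 mm³.
d = 82.83 mm.

d = 82.8 mm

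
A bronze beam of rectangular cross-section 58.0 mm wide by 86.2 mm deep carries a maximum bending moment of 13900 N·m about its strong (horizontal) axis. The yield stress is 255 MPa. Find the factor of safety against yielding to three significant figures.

Section modulus S = bh²/6 = 58.0×86.2²/6 = 71830 mm³.
σ = M/S = 1.3900×10^7/71830 = 193.5 MPa.
n = 255/193.5 = 1.318.

n = 1.32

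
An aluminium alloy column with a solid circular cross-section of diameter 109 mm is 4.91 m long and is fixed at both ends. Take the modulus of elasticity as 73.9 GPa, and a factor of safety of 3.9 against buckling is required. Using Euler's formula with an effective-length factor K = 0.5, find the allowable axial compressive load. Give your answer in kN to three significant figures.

I = πd⁴/64 = π×109⁴/64 = 6.929×10^6 mm⁴.
Effective length L_e = KL = 0.5×4.91 m = 2455 mm.
Euler critical load P_cr = π²EI/L_e² = π²×73900×6.929×10^6/2455² = 838500 N.
P_allow = P_cr/n = 838500/3.9 = 215000 N.

P_allow = 215 kN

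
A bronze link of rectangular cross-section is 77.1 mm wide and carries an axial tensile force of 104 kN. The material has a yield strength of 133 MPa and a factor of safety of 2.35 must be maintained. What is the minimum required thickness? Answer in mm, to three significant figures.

t = 23.8 mm

σ_allow = 133/2.35 = 56.60 MPa.
Required area A = F/σ_allow = 104000/56.60 = 1838 mm².
t = A/w = 1838/77.1 = 23.83 mm.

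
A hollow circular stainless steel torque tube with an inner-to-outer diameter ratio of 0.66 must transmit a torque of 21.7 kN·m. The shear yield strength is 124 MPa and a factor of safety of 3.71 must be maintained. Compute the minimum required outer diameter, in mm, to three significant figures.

τ_allow = 124/3.71 = 33.42 MPa.
For a hollow shaft τ = 16T/[πd_o³(1−k⁴)] with k = 0.66, so 1−k⁴ = 0.8103.
d_o³ = 16T/[π τ_allow (1−k⁴)] = 16×2.1700×10^7/(π×33.42×0.8103) = 4.081×10^6 mm³.
d_o = 159.8 mm.

d_o = 160 mm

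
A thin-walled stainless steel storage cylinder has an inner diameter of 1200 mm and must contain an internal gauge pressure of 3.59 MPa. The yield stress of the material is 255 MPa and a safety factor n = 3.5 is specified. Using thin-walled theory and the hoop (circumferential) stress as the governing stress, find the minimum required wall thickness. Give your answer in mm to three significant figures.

σ_allow = 255/3.5 = 72.86 MPa.
Hoop stress σ_h = pD/(2t), so t = pD/(2σ_allow) = 3.59×1200/(2×72.86) = 29.56 mm.

t = 29.6 mm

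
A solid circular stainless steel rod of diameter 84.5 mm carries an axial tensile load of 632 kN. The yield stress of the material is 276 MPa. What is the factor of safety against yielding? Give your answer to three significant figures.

n = 2.45

A = πd²/4 = 5608 mm².
σ = F/A = 632000/5608 = 112.7 MPa.
n = 276/112.7 = 2.449.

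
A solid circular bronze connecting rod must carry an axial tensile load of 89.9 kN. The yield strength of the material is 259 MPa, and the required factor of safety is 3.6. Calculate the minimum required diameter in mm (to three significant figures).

d = 39.9 mm

Allowable stress σ_allow = 259/3.6 = 71.94 MPa.
Required area A = F/σ_allow = 89900/71.94 = 1250 mm².
A = πd²/4 → d = √(4A/π) = 39.89 mm.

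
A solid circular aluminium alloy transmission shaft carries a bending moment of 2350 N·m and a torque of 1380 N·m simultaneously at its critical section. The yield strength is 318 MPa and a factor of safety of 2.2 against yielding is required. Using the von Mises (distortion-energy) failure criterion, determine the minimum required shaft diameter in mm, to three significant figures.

σ_allow = σ_y/n = 318/2.2 = 144.5 MPa.
For a solid shaft σ_b = 32M/(πd³) and τ = 16T/(πd³), so the von Mises stress is σ' = (16/πd³)·√(4M²+3T²).
√(4M²+3T²) = √(4×(2.350×10^6)² + 3×(1.380×10^6)²) = 5.273×10^6 N·mm.
d³ = 16×5.273×10^6/(π×144.5) = 185800 mm³.
d = 57.06 mm.

d = 57.1 mm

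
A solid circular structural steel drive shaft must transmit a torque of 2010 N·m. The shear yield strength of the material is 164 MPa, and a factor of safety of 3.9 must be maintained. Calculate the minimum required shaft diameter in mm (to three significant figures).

d = 62.4 mm

Allowable shear stress τ_allow = 164/3.9 = 42.05 MPa.
For a solid shaft τ = 16T/(πd³), so d³ = 16T/(π τ_allow) = 16×2010000/(π×42.05) = 243400 mm³.
d = (243400)^(1/3) = 62.44 mm.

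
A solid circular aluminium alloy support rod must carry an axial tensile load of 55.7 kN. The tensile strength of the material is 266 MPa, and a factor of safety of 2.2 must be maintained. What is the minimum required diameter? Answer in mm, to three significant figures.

d = 24.2 mm

Allowable stress σ_allow = 266/2.2 = 120.9 MPa.
Required area A = F/σ_allow = 55700/120.9 = 460.7 mm².
A = πd²/4 → d = √(4A/π) = 24.22 mm.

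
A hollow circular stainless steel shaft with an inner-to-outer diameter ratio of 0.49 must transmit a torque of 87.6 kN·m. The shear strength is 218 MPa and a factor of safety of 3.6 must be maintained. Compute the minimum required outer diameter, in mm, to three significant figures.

τ_allow = 218/3.6 = 60.56 MPa.
For a hollow shaft τ = 16T/[πd_o³(1−k⁴)] with k = 0.49, so 1−k⁴ = 0.9424.
d_o³ = 16T/[π τ_allow (1−k⁴)] = 16×8.7600×10^7/(π×60.56×0.9424) = 7.818×10^6 mm³.
d_o = 198.5 mm.

d_o = 198 mm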